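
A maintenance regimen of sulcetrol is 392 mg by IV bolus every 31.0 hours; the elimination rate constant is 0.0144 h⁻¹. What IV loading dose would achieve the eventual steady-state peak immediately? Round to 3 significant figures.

Accumulation ratio R = 1 / (1 − e^(−kτ)) = 1 / (1 − e^(−0.01440×31.0)) = 1 / (1 − 0.6399) = 2.777
Loading dose = maintenance dose × R = 392 × 2.777 ≈ 1090 mg

1090 mg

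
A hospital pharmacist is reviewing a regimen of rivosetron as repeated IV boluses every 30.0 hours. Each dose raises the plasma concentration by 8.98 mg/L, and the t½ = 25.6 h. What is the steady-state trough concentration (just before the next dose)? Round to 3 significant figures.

k = ln 2 / 25.6 = 0.02708 h⁻¹
Fraction remaining after one interval: e^(−kτ) = e^(−0.02708 × 30.0) = 0.4438
R = 1 / (1 − 0.4438) = 1.798
Css,max = 8.98 × 1.798 = 16.15 mg/L
Css,min = Css,max × e^(−kτ) = 16.15 × 0.4438 ≈ 7.17 mg/L

7.17 mg/L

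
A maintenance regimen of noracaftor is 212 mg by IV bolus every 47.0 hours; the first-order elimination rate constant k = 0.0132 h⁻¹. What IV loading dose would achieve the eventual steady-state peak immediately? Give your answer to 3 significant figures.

Accumulation ratio R = 1 / (1 − e^(−kτ)) = 1 / (1 − e^(−0.01320×47.0)) = 1 / (1 − 0.5377) = 2.163
Loading dose = maintenance dose × R = 212 × 2.163 ≈ 459 mg

459 mg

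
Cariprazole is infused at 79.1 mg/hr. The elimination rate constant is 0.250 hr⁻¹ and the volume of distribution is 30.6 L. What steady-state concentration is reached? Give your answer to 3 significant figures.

10.3 mg/L

CL = k · V = 0.250 × 30.6 = 7.650 L/hr
Css = rate / CL = 79.1 / 7.650 ≈ 10.3 mg/L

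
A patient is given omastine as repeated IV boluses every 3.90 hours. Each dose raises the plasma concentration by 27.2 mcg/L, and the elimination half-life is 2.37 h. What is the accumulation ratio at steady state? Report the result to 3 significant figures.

k = ln 2 / 2.37 = 0.2925 h⁻¹
Fraction remaining after one interval: e^(−kτ) = e^(−0.2925 × 3.90) = 0.3196
R = 1 / (1 − 0.3196) = 1 / 0.6804 ≈ 1.47

1.47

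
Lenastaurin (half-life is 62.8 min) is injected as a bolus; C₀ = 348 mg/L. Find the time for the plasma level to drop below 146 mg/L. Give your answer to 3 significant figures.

78.7 minutes

k = ln 2 / 62.8 = 0.01104 min⁻¹
C(t) = C₀ e^(−kt)  ⇒  t = ln(C₀/C) / k
t = ln(348/146) / 0.01104 = 0.8686 / 0.01104 ≈ 78.7 minutes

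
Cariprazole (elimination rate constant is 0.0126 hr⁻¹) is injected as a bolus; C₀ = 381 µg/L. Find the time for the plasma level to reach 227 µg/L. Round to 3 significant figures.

41.1 hours

C(t) = C₀ e^(−kt)  ⇒  t = ln(C₀/C) / k
t = ln(381/227) / 0.01260 = 0.5178 / 0.01260 ≈ 41.1 hours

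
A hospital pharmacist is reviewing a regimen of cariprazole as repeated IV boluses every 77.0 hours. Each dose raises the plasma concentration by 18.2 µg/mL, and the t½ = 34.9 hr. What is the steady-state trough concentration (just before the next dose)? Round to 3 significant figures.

5.03 µg/mL

k = ln 2 / 34.9 = 0.01986 hr⁻¹
Fraction remaining after one interval: e^(−kτ) = e^(−0.01986 × 77.0) = 0.2167
R = 1 / (1 − 0.2167) = 1.277
Css,max = 18.2 × 1.277 = 23.23 µg/mL
Css,min = Css,max × e^(−kτ) = 23.23 × 0.2167 ≈ 5.03 µg/mL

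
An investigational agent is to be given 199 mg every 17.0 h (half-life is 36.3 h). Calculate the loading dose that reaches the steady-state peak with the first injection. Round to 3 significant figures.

k = ln 2 / 36.3 = 0.01909 h⁻¹
Accumulation ratio R = 1 / (1 − e^(−kτ)) = 1 / (1 − e^(−0.01909×17.0)) = 1 / (1 − 0.7228) = 3.608
Loading dose = maintenance dose × R = 199 × 3.608 ≈ 718 mg

718 mg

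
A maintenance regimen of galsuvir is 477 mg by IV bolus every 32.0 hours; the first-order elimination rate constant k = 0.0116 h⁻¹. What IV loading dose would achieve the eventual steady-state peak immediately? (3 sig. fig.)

1540 mg

Accumulation ratio R = 1 / (1 − e^(−kτ)) = 1 / (1 − e^(−0.01160×32.0)) = 1 / (1 − 0.6899) = 3.225
Loading dose = maintenance dose × R = 477 × 3.225 ≈ 1540 mg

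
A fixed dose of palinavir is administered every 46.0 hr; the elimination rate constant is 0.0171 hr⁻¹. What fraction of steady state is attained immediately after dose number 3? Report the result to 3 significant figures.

0.906

f_n = 1 − e^(−nkτ) = 1 − e^(−3 × 0.01710 × 46.0) = 1 − e^(−2.360) = 1 − 0.09444 ≈ 0.906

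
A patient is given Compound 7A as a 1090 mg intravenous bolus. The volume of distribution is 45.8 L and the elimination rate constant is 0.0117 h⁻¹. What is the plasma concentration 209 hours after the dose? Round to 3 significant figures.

2.06 mg/L

C₀ = dose / V = 1090 / 45.8 = 23.80 mg/L
C(t) = C₀ e^(−kt) = 23.80 × e^(−0.01170 × 209) = 23.80 × e^(−2.445) = 23.80 × 0.08670 ≈ 2.06 mg/L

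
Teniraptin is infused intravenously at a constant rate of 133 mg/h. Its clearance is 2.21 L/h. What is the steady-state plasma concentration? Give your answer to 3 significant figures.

Css = infusion rate / CL = 133 / 2.21 ≈ 60.2 µg/mL

60.2 µg/mL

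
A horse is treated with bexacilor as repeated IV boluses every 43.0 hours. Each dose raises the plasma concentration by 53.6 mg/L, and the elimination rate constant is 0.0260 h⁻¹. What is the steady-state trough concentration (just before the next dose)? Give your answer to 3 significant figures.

Fraction remaining after one interval: e^(−kτ) = e^(−0.02600 × 43.0) = 0.3269
R = 1 / (1 − 0.3269) = 1.486
Css,max = 53.6 × 1.486 = 79.64 mg/L
Css,min = Css,max × e^(−kτ) = 79.64 × 0.3269 ≈ 26.0 mg/L

26.0 mg/L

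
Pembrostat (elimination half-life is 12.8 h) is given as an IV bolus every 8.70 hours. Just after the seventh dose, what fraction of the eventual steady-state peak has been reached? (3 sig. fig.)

k = ln 2 / 12.8 = 0.05415 h⁻¹
f_n = 1 − e^(−nkτ) = 1 − e^(−7 × 0.05415 × 8.70) = 1 − e^(−3.298) = 1 − 0.03696 ≈ 0.963

0.963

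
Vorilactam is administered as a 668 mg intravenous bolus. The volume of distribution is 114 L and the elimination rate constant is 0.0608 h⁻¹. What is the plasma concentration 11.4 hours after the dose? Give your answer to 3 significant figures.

2.93 mg/L

C₀ = dose / V = 668 / 114 = 5.860 mg/L
C(t) = C₀ e^(−kt) = 5.860 × e^(−0.06080 × 11.4) = 5.860 × e^(−0.6931) = 5.860 × 0.5000 ≈ 2.93 mg/L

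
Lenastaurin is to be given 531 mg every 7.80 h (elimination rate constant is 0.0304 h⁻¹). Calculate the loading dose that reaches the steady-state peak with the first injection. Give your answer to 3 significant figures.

2520 mg

Accumulation ratio R = 1 / (1 − e^(−kτ)) = 1 / (1 − e^(−0.03040×7.80)) = 1 / (1 − 0.7889) = 4.737
Loading dose = maintenance dose × R = 531 × 4.737 ≈ 2520 mg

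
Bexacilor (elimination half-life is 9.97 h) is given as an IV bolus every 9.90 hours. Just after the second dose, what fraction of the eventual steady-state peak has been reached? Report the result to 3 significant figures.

k = ln 2 / 9.97 = 0.06952 h⁻¹
f_n = 1 − e^(−nkτ) = 1 − e^(−2 × 0.06952 × 9.90) = 1 − e^(−1.377) = 1 − 0.2524 ≈ 0.748

0.748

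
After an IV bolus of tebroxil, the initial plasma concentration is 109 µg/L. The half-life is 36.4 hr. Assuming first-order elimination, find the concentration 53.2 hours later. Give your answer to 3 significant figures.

k = ln 2 / 36.4 = 0.01904 hr⁻¹
C(t) = C₀ e^(−kt) = 109 × e^(−0.01904 × 53.2) = 109 × e^(−1.013) = 109 × 0.3631 ≈ 39.6 µg/L

39.6 µg/L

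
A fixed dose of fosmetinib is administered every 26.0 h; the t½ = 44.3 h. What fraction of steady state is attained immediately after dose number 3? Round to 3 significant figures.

k = ln 2 / 44.3 = 0.01565 h⁻¹
f_n = 1 − e^(−nkτ) = 1 − e^(−3 × 0.01565 × 26.0) = 1 − e^(−1.220) = 1 − 0.2951 ≈ 0.705

0.705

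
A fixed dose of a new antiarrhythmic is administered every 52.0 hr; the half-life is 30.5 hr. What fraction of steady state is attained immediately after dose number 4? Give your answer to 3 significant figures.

0.991

k = ln 2 / 30.5 = 0.02273 hr⁻¹
f_n = 1 − e^(−nkτ) = 1 − e^(−4 × 0.02273 × 52.0) = 1 − e^(−4.727) = 1 − 0.008853 ≈ 0.991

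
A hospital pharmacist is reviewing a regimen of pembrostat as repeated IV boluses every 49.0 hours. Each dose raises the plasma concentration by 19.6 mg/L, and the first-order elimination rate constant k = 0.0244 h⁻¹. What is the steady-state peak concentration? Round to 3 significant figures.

Fraction remaining after one interval: e^(−kτ) = e^(−0.02440 × 49.0) = 0.3025
R = 1 / (1 − 0.3025) = 1.434
Css,max = 19.6 × 1.434 ≈ 28.1 mg/L

28.1 mg/L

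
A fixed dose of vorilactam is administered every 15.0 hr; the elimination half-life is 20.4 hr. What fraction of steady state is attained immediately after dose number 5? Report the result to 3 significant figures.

0.922

k = ln 2 / 20.4 = 0.03398 hr⁻¹
f_n = 1 − e^(−nkτ) = 1 − e^(−5 × 0.03398 × 15.0) = 1 − e^(−2.548) = 1 − 0.07821 ≈ 0.922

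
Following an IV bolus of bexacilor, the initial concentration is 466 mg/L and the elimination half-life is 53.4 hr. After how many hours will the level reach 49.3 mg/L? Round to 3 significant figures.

173 hours

k = ln 2 / 53.4 = 0.01298 hr⁻¹
C(t) = C₀ e^(−kt)  ⇒  t = ln(C₀/C) / k
t = ln(466/49.3) / 0.01298 = 2.246 / 0.01298 ≈ 173 hours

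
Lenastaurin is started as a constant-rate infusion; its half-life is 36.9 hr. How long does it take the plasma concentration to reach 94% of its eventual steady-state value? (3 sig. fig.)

k = ln 2 / 36.9 = 0.01878 hr⁻¹
f = 1 − e^(−kt)  ⇒  t = −ln(1 − f) / k
t = −ln(1 − 0.94) / 0.01878 = 2.813 / 0.01878 ≈ 150 hours

150 hours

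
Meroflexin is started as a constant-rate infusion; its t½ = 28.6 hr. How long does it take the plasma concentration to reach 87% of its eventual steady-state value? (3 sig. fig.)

k = ln 2 / 28.6 = 0.02424 hr⁻¹
f = 1 − e^(−kt)  ⇒  t = −ln(1 − f) / k
t = −ln(1 − 0.87) / 0.02424 = 2.040 / 0.02424 ≈ 84.2 hours

84.2 hours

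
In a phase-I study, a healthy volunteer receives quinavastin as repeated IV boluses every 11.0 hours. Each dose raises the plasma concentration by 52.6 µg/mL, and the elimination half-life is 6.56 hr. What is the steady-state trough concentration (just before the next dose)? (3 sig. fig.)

k = ln 2 / 6.56 = 0.1057 hr⁻¹
Fraction remaining after one interval: e^(−kτ) = e^(−0.1057 × 11.0) = 0.3128
R = 1 / (1 − 0.3128) = 1.455
Css,max = 52.6 × 1.455 = 76.54 µg/mL
Css,min = Css,max × e^(−kτ) = 76.54 × 0.3128 ≈ 23.9 µg/mL

23.9 µg/mL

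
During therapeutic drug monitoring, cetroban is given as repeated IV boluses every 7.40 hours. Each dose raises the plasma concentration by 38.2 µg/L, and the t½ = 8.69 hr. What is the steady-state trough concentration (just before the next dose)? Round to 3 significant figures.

k = ln 2 / 8.69 = 0.07976 hr⁻¹
Fraction remaining after one interval: e^(−kτ) = e^(−0.07976 × 7.40) = 0.5542
R = 1 / (1 − 0.5542) = 2.243
Css,max = 38.2 × 2.243 = 85.69 µg/L
Css,min = Css,max × e^(−kτ) = 85.69 × 0.5542 ≈ 47.5 µg/L

47.5 µg/L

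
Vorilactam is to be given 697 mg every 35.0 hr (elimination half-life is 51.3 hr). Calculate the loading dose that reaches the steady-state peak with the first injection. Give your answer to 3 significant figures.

1850 mg

k = ln 2 / 51.3 = 0.01351 hr⁻¹
Accumulation ratio R = 1 / (1 − e^(−kτ)) = 1 / (1 − e^(−0.01351×35.0)) = 1 / (1 − 0.6232) = 2.654
Loading dose = maintenance dose × R = 697 × 2.654 ≈ 1850 mg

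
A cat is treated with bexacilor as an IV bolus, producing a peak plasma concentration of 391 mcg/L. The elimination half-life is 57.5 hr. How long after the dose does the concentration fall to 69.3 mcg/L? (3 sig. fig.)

k = ln 2 / 57.5 = 0.01205 hr⁻¹
C(t) = C₀ e^(−kt)  ⇒  t = ln(C₀/C) / k
t = ln(391/69.3) / 0.01205 = 1.730 / 0.01205 ≈ 144 hours

144 hours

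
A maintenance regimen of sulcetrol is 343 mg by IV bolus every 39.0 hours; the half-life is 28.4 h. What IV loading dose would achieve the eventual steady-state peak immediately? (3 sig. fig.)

k = ln 2 / 28.4 = 0.02441 h⁻¹
Accumulation ratio R = 1 / (1 − e^(−kτ)) = 1 / (1 − e^(−0.02441×39.0)) = 1 / (1 − 0.3860) = 1.629
Loading dose = maintenance dose × R = 343 × 1.629 ≈ 559 mg

559 mg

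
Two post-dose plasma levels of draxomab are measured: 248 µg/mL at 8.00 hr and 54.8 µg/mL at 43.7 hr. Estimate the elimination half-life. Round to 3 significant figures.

k = ln(C₁/C₂) / (t₂ − t₁) = ln(248/54.8) / (43.7 − 8.00)
  = 1.510 / 35.70 = 0.04229 hr⁻¹
t½ = ln 2 / k = ln 2 / 0.04229 ≈ 16.4 hours

16.4 hours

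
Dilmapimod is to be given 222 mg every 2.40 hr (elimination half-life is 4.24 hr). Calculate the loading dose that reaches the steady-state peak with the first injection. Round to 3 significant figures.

k = ln 2 / 4.24 = 0.1635 hr⁻¹
Accumulation ratio R = 1 / (1 − e^(−kτ)) = 1 / (1 − e^(−0.1635×2.40)) = 1 / (1 − 0.6755) = 3.081
Loading dose = maintenance dose × R = 222 × 3.081 ≈ 684 mg

684 mg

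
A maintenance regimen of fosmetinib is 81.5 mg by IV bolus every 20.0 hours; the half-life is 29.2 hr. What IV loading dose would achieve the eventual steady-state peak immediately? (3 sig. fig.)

216 mg

k = ln 2 / 29.2 = 0.02374 hr⁻¹
Accumulation ratio R = 1 / (1 − e^(−kτ)) = 1 / (1 − e^(−0.02374×20.0)) = 1 / (1 − 0.6220) = 2.646
Loading dose = maintenance dose × R = 81.5 × 2.646 ≈ 216 mg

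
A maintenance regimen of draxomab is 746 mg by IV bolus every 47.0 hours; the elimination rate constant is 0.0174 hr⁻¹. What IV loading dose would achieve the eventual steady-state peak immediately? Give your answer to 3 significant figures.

Accumulation ratio R = 1 / (1 − e^(−kτ)) = 1 / (1 − e^(−0.01740×47.0)) = 1 / (1 − 0.4414) = 1.790
Loading dose = maintenance dose × R = 746 × 1.790 ≈ 1340 mg

1340 mg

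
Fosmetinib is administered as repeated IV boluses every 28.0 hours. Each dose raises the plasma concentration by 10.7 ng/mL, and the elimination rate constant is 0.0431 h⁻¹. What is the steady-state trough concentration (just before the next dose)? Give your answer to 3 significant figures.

4.57 ng/mL

Fraction remaining after one interval: e^(−kτ) = e^(−0.04310 × 28.0) = 0.2992
R = 1 / (1 − 0.2992) = 1.427
Css,max = 10.7 × 1.427 = 15.27 ng/mL
Css,min = Css,max × e^(−kτ) = 15.27 × 0.2992 ≈ 4.57 ng/mL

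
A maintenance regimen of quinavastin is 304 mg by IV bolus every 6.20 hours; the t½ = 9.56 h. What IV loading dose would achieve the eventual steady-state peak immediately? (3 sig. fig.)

k = ln 2 / 9.56 = 0.07250 h⁻¹
Accumulation ratio R = 1 / (1 − e^(−kτ)) = 1 / (1 − e^(−0.07250×6.20)) = 1 / (1 − 0.6379) = 2.762
Loading dose = maintenance dose × R = 304 × 2.762 ≈ 840 mg

840 mg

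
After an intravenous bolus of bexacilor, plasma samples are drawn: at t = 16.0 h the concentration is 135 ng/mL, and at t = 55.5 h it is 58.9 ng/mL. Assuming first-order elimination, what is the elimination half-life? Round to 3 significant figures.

k = ln(C₁/C₂) / (t₂ − t₁) = ln(135/58.9) / (55.5 − 16.0)
  = 0.8294 / 39.50 = 0.02100 h⁻¹
t½ = ln 2 / k = ln 2 / 0.02100 ≈ 33.0 hours

33.0 hours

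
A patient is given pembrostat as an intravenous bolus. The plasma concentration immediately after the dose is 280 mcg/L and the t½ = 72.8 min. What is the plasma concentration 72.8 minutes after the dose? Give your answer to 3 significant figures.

k = ln 2 / 72.8 = 0.009521 min⁻¹
72.8 min is 1.000 half-lives, so C = 280 × (1/2)^1.000 = 280 × 0.5000 ≈ 140 mcg/L

140 mcg/L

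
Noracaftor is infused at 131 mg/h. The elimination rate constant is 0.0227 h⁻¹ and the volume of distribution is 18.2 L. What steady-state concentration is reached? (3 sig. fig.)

CL = k · V = 0.0227 × 18.2 = 0.4131 L/h
Css = rate / CL = 131 / 0.4131 ≈ 317 mg/L

317 mg/L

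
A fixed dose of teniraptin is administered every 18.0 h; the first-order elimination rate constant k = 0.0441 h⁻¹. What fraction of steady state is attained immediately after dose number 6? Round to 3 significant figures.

f_n = 1 − e^(−nkτ) = 1 − e^(−6 × 0.04410 × 18.0) = 1 − e^(−4.763) = 1 − 0.008542 ≈ 0.991

0.991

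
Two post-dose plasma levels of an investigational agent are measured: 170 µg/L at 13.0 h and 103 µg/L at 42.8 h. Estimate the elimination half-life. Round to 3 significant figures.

k = ln(C₁/C₂) / (t₂ − t₁) = ln(170/103) / (42.8 − 13.0)
  = 0.5011 / 29.80 = 0.01681 h⁻¹
t½ = ln 2 / k = ln 2 / 0.01681 ≈ 41.2 hours

41.2 hours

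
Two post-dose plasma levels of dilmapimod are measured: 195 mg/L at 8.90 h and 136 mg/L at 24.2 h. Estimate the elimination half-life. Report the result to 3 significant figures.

29.4 hours

k = ln(C₁/C₂) / (t₂ − t₁) = ln(195/136) / (24.2 − 8.90)
  = 0.3603 / 15.30 = 0.02355 h⁻¹
t½ = ln 2 / k = ln 2 / 0.02355 ≈ 29.4 hours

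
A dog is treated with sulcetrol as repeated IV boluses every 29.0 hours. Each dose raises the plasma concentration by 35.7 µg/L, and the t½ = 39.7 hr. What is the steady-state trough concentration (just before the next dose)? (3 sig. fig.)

54.2 µg/L

k = ln 2 / 39.7 = 0.01746 hr⁻¹
Fraction remaining after one interval: e^(−kτ) = e^(−0.01746 × 29.0) = 0.6027
R = 1 / (1 − 0.6027) = 2.517
Css,max = 35.7 × 2.517 = 89.86 µg/L
Css,min = Css,max × e^(−kτ) = 89.86 × 0.6027 ≈ 54.2 µg/L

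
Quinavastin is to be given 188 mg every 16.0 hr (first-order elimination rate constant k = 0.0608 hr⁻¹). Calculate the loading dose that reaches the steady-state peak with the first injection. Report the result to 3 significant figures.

302 mg

Accumulation ratio R = 1 / (1 − e^(−kτ)) = 1 / (1 − e^(−0.06080×16.0)) = 1 / (1 − 0.3780) = 1.608
Loading dose = maintenance dose × R = 188 × 1.608 ≈ 302 mg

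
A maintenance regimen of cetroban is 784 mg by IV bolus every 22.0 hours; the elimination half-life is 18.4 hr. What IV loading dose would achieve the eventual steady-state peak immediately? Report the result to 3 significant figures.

k = ln 2 / 18.4 = 0.03767 hr⁻¹
Accumulation ratio R = 1 / (1 − e^(−kτ)) = 1 / (1 − e^(−0.03767×22.0)) = 1 / (1 − 0.4366) = 1.775
Loading dose = maintenance dose × R = 784 × 1.775 ≈ 1390 mg

1390 mg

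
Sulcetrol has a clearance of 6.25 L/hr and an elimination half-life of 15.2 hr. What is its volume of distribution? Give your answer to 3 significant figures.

k = ln 2 / t½ = ln 2 / 15.2 = 0.04560 hr⁻¹
V = CL / k = 6.25 / 0.04560 ≈ 137 L

137 L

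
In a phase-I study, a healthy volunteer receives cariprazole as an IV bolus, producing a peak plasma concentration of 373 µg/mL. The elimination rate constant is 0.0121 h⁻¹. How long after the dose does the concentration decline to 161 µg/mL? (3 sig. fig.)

69.4 hours

C(t) = C₀ e^(−kt)  ⇒  t = ln(C₀/C) / k
t = ln(373/161) / 0.01210 = 0.8402 / 0.01210 ≈ 69.4 hours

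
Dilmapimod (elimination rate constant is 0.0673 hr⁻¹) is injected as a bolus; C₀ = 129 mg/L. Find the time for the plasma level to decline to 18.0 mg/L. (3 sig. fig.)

C(t) = C₀ e^(−kt)  ⇒  t = ln(C₀/C) / k
t = ln(129/18.0) / 0.06730 = 1.969 / 0.06730 ≈ 29.3 hours

29.3 hours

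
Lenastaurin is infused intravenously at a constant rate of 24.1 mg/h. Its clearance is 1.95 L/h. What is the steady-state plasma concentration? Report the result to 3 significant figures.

Css = infusion rate / CL = 24.1 / 1.95 ≈ 12.4 µg/mL

12.4 µg/mL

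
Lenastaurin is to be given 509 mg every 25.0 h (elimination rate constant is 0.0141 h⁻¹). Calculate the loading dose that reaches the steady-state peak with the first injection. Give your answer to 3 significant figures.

Accumulation ratio R = 1 / (1 − e^(−kτ)) = 1 / (1 − e^(−0.01410×25.0)) = 1 / (1 − 0.7029) = 3.366
Loading dose = maintenance dose × R = 509 × 3.366 ≈ 1710 mg

1710 mg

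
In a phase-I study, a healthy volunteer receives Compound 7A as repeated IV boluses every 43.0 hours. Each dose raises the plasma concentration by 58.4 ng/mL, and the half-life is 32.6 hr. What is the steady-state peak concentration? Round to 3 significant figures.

97.5 ng/mL

k = ln 2 / 32.6 = 0.02126 hr⁻¹
Fraction remaining after one interval: e^(−kτ) = e^(−0.02126 × 43.0) = 0.4008
R = 1 / (1 − 0.4008) = 1.669
Css,max = 58.4 × 1.669 ≈ 97.5 ng/mL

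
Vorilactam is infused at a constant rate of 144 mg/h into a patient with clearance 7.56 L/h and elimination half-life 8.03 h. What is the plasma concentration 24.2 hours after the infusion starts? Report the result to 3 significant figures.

16.7 µg/mL

Css = rate / CL = 144 / 7.56 = 19.05 µg/mL
k = ln 2 / 8.03 = 0.08632 h⁻¹
C(t) = Css (1 − e^(−kt)) = 19.05 × (1 − e^(−2.089)) = 19.05 × 0.8762 ≈ 16.7 µg/mL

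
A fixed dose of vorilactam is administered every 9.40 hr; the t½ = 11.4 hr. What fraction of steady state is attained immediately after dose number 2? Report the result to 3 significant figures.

0.681

k = ln 2 / 11.4 = 0.06080 hr⁻¹
f_n = 1 − e^(−nkτ) = 1 − e^(−2 × 0.06080 × 9.40) = 1 − e^(−1.143) = 1 − 0.3188 ≈ 0.681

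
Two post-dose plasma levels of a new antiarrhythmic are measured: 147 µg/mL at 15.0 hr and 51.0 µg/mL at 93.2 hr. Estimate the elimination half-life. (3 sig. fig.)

51.2 hours

k = ln(C₁/C₂) / (t₂ − t₁) = ln(147/51.0) / (93.2 − 15.0)
  = 1.059 / 78.20 = 0.01354 hr⁻¹
t½ = ln 2 / k = ln 2 / 0.01354 ≈ 51.2 hours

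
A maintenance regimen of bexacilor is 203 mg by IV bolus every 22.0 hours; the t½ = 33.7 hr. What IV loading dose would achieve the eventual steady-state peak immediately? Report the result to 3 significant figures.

558 mg

k = ln 2 / 33.7 = 0.02057 hr⁻¹
Accumulation ratio R = 1 / (1 − e^(−kτ)) = 1 / (1 − e^(−0.02057×22.0)) = 1 / (1 − 0.6360) = 2.748
Loading dose = maintenance dose × R = 203 × 2.748 ≈ 558 mg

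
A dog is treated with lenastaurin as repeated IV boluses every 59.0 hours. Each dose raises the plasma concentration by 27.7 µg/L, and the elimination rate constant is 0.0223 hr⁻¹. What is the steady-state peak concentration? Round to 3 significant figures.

Fraction remaining after one interval: e^(−kτ) = e^(−0.02230 × 59.0) = 0.2683
R = 1 / (1 − 0.2683) = 1.367
Css,max = 27.7 × 1.367 ≈ 37.9 µg/L

37.9 µg/L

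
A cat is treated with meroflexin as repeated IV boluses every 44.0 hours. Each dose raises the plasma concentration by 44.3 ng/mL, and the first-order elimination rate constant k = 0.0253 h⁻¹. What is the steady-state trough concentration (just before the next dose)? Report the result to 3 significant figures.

21.7 ng/mL

Fraction remaining after one interval: e^(−kτ) = e^(−0.02530 × 44.0) = 0.3285
R = 1 / (1 − 0.3285) = 1.489
Css,max = 44.3 × 1.489 = 65.97 ng/mL
Css,min = Css,max × e^(−kτ) = 65.97 × 0.3285 ≈ 21.7 ng/mL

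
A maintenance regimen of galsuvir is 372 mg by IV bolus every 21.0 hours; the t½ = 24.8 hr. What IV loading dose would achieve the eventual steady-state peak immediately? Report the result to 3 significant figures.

838 mg

k = ln 2 / 24.8 = 0.02795 hr⁻¹
Accumulation ratio R = 1 / (1 − e^(−kτ)) = 1 / (1 − e^(−0.02795×21.0)) = 1 / (1 − 0.5560) = 2.252
Loading dose = maintenance dose × R = 372 × 2.252 ≈ 838 mg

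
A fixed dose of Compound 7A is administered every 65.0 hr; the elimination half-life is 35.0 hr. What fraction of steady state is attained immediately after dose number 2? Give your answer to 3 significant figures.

0.924

k = ln 2 / 35.0 = 0.01980 hr⁻¹
f_n = 1 − e^(−nkτ) = 1 − e^(−2 × 0.01980 × 65.0) = 1 − e^(−2.575) = 1 − 0.07619 ≈ 0.924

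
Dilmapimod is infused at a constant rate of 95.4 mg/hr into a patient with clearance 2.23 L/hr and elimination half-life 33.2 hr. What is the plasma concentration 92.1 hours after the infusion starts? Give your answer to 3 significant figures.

36.5 µg/mL

Css = rate / CL = 95.4 / 2.23 = 42.78 µg/mL
k = ln 2 / 33.2 = 0.02088 hr⁻¹
C(t) = Css (1 − e^(−kt)) = 42.78 × (1 − e^(−1.923)) = 42.78 × 0.8538 ≈ 36.5 µg/mL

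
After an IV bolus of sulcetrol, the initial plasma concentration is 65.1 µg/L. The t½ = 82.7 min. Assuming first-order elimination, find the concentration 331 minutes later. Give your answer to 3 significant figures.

4.06 µg/L

k = ln 2 / 82.7 = 0.008381 min⁻¹
331 min is 4.002 half-lives, so C = 65.1 × (1/2)^4.002 = 65.1 × 0.06240 ≈ 4.06 µg/L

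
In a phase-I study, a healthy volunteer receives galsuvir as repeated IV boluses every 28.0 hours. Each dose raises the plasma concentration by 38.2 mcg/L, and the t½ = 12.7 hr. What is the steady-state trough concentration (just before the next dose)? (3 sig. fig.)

k = ln 2 / 12.7 = 0.05458 hr⁻¹
Fraction remaining after one interval: e^(−kτ) = e^(−0.05458 × 28.0) = 0.2169
R = 1 / (1 − 0.2169) = 1.277
Css,max = 38.2 × 1.277 = 48.78 mcg/L
Css,min = Css,max × e^(−kτ) = 48.78 × 0.2169 ≈ 10.6 mcg/L

10.6 mcg/L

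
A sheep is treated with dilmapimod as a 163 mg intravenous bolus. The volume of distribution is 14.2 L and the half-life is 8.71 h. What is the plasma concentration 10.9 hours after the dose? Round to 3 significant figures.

4.82 mg/L

C₀ = dose / V = 163 / 14.2 = 11.48 mg/L
k = ln 2 / 8.71 = 0.07958 h⁻¹
C(t) = C₀ e^(−kt) = 11.48 × e^(−0.07958 × 10.9) = 11.48 × e^(−0.8674) = 11.48 × 0.4200 ≈ 4.82 mg/L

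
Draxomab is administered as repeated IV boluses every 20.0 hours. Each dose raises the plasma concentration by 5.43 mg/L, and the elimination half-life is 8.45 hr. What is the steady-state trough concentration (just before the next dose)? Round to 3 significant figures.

k = ln 2 / 8.45 = 0.08203 hr⁻¹
Fraction remaining after one interval: e^(−kτ) = e^(−0.08203 × 20.0) = 0.1939
R = 1 / (1 − 0.1939) = 1.240
Css,max = 5.43 × 1.240 = 6.736 mg/L
Css,min = Css,max × e^(−kτ) = 6.736 × 0.1939 ≈ 1.31 mg/L

1.31 mg/L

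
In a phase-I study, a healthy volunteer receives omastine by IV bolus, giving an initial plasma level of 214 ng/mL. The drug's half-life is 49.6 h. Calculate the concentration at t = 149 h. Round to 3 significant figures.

26.7 ng/mL

k = ln 2 / 49.6 = 0.01397 h⁻¹
149 h is 3.004 half-lives, so C = 214 × (1/2)^3.004 = 214 × 0.1247 ≈ 26.7 ng/mL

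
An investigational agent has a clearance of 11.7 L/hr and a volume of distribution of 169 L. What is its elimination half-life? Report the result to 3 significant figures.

10.0 hours

k = CL / V = 11.7 / 169 = 0.06923 hr⁻¹
t½ = ln 2 / k = ln 2 / 0.06923 ≈ 10.0 hours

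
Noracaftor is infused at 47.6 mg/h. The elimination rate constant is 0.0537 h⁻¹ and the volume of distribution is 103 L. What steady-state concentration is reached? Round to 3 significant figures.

CL = k · V = 0.0537 × 103 = 5.531 L/h
Css = rate / CL = 47.6 / 5.531 ≈ 8.61 mg/L

8.61 mg/L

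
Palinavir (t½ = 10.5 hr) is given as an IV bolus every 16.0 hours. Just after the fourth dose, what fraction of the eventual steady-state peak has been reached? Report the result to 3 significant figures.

0.985

k = ln 2 / 10.5 = 0.06601 hr⁻¹
f_n = 1 − e^(−nkτ) = 1 − e^(−4 × 0.06601 × 16.0) = 1 − e^(−4.225) = 1 − 0.01463 ≈ 0.985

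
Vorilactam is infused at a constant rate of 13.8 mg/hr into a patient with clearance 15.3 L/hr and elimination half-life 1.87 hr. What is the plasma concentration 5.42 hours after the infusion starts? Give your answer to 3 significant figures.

0.781 mg/L

Css = rate / CL = 13.8 / 15.3 = 0.9020 mg/L
k = ln 2 / 1.87 = 0.3707 hr⁻¹
C(t) = Css (1 − e^(−kt)) = 0.9020 × (1 − e^(−2.009)) = 0.9020 × 0.8659 ≈ 0.781 mg/L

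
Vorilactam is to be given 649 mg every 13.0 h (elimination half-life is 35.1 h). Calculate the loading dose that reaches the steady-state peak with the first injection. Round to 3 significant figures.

2870 mg

k = ln 2 / 35.1 = 0.01975 h⁻¹
Accumulation ratio R = 1 / (1 − e^(−kτ)) = 1 / (1 − e^(−0.01975×13.0)) = 1 / (1 − 0.7736) = 4.417
Loading dose = maintenance dose × R = 649 × 4.417 ≈ 2870 mg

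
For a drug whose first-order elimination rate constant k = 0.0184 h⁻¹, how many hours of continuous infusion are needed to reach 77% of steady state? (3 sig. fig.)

f = 1 − e^(−kt)  ⇒  t = −ln(1 − f) / k
t = −ln(1 − 0.77) / 0.01840 = 1.470 / 0.01840 ≈ 79.9 hours

79.9 hours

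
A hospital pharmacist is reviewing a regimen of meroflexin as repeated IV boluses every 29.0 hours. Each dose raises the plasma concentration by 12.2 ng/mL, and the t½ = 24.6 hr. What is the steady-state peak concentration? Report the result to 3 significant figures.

21.9 ng/mL

k = ln 2 / 24.6 = 0.02818 hr⁻¹
Fraction remaining after one interval: e^(−kτ) = e^(−0.02818 × 29.0) = 0.4417
R = 1 / (1 − 0.4417) = 1.791
Css,max = 12.2 × 1.791 ≈ 21.9 ng/mL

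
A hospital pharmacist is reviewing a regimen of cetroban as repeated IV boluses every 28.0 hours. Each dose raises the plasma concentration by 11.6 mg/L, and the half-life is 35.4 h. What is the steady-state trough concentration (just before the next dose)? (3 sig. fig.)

15.9 mg/L

k = ln 2 / 35.4 = 0.01958 h⁻¹
Fraction remaining after one interval: e^(−kτ) = e^(−0.01958 × 28.0) = 0.5780
R = 1 / (1 − 0.5780) = 2.369
Css,max = 11.6 × 2.369 = 27.49 mg/L
Css,min = Css,max × e^(−kτ) = 27.49 × 0.5780 ≈ 15.9 mg/L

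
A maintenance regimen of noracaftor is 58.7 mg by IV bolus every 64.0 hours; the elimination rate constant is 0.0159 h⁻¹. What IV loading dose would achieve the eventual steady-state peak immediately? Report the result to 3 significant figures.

Accumulation ratio R = 1 / (1 − e^(−kτ)) = 1 / (1 − e^(−0.01590×64.0)) = 1 / (1 − 0.3615) = 1.566
Loading dose = maintenance dose × R = 58.7 × 1.566 ≈ 91.9 mg

91.9 mg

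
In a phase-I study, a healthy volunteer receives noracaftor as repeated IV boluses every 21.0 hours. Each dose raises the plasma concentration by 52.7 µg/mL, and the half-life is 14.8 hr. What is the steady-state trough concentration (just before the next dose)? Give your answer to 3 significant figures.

31.5 µg/mL

k = ln 2 / 14.8 = 0.04683 hr⁻¹
Fraction remaining after one interval: e^(−kτ) = e^(−0.04683 × 21.0) = 0.3740
R = 1 / (1 − 0.3740) = 1.597
Css,max = 52.7 × 1.597 = 84.18 µg/mL
Css,min = Css,max × e^(−kτ) = 84.18 × 0.3740 ≈ 31.5 µg/mL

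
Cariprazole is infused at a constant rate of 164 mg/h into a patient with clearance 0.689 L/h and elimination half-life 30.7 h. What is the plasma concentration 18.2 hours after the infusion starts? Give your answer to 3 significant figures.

80.2 µg/mL

Css = rate / CL = 164 / 0.689 = 238.0 µg/mL
k = ln 2 / 30.7 = 0.02258 h⁻¹
C(t) = Css (1 − e^(−kt)) = 238.0 × (1 − e^(−0.4109)) = 238.0 × 0.3370 ≈ 80.2 µg/mL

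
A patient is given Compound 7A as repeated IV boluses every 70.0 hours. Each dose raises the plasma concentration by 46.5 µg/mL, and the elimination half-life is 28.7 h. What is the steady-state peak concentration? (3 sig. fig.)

57.0 µg/mL

k = ln 2 / 28.7 = 0.02415 h⁻¹
Fraction remaining after one interval: e^(−kτ) = e^(−0.02415 × 70.0) = 0.1844
R = 1 / (1 − 0.1844) = 1.226
Css,max = 46.5 × 1.226 ≈ 57.0 µg/mL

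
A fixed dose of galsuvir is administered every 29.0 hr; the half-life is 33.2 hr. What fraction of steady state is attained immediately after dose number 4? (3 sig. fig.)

0.911

k = ln 2 / 33.2 = 0.02088 hr⁻¹
f_n = 1 − e^(−nkτ) = 1 − e^(−4 × 0.02088 × 29.0) = 1 − e^(−2.422) = 1 − 0.08876 ≈ 0.911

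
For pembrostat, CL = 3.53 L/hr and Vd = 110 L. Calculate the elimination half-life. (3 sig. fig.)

21.6 hours

k = CL / V = 3.53 / 110 = 0.03209 hr⁻¹
t½ = ln 2 / k = ln 2 / 0.03209 ≈ 21.6 hours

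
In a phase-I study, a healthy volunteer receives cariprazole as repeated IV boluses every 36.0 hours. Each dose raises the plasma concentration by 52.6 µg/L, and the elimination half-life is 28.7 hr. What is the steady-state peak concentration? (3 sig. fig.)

k = ln 2 / 28.7 = 0.02415 hr⁻¹
Fraction remaining after one interval: e^(−kτ) = e^(−0.02415 × 36.0) = 0.4192
R = 1 / (1 − 0.4192) = 1.722
Css,max = 52.6 × 1.722 ≈ 90.6 µg/L

90.6 µg/L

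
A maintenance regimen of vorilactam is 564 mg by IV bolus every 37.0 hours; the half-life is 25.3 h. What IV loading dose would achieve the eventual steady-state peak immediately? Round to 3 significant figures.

885 mg

k = ln 2 / 25.3 = 0.02740 h⁻¹
Accumulation ratio R = 1 / (1 − e^(−kτ)) = 1 / (1 − e^(−0.02740×37.0)) = 1 / (1 − 0.3629) = 1.570
Loading dose = maintenance dose × R = 564 × 1.570 ≈ 885 mg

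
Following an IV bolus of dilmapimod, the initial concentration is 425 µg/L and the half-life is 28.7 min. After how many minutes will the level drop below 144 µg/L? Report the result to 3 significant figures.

k = ln 2 / 28.7 = 0.02415 min⁻¹
C(t) = C₀ e^(−kt)  ⇒  t = ln(C₀/C) / k
t = ln(425/144) / 0.02415 = 1.082 / 0.02415 ≈ 44.8 minutes

44.8 minutes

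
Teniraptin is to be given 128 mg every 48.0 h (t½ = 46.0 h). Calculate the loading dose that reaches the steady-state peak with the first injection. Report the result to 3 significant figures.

k = ln 2 / 46.0 = 0.01507 h⁻¹
Accumulation ratio R = 1 / (1 − e^(−kτ)) = 1 / (1 − e^(−0.01507×48.0)) = 1 / (1 − 0.4852) = 1.942
Loading dose = maintenance dose × R = 128 × 1.942 ≈ 249 mg

249 mg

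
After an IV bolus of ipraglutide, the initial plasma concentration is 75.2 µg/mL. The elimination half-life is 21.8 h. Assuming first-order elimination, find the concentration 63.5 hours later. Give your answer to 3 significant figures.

9.99 µg/mL

k = ln 2 / 21.8 = 0.03180 h⁻¹
63.5 h is 2.913 half-lives, so C = 75.2 × (1/2)^2.913 = 75.2 × 0.1328 ≈ 9.99 µg/mL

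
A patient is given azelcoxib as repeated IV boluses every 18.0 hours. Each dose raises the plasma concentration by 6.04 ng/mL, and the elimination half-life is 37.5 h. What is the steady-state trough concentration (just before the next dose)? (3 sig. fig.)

15.3 ng/mL

k = ln 2 / 37.5 = 0.01848 h⁻¹
Fraction remaining after one interval: e^(−kτ) = e^(−0.01848 × 18.0) = 0.7170
R = 1 / (1 − 0.7170) = 3.533
Css,max = 6.04 × 3.533 = 21.34 ng/mL
Css,min = Css,max × e^(−kτ) = 21.34 × 0.7170 ≈ 15.3 ng/mL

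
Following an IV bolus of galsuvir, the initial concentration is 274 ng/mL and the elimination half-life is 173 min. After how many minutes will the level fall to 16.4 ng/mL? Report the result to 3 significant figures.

k = ln 2 / 173 = 0.004007 min⁻¹
C(t) = C₀ e^(−kt)  ⇒  t = ln(C₀/C) / k
t = ln(274/16.4) / 0.004007 = 2.816 / 0.004007 ≈ 703 minutes

703 minutes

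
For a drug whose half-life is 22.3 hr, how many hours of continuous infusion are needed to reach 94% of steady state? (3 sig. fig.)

k = ln 2 / 22.3 = 0.03108 hr⁻¹
f = 1 − e^(−kt)  ⇒  t = −ln(1 − f) / k
t = −ln(1 − 0.94) / 0.03108 = 2.813 / 0.03108 ≈ 90.5 hours

90.5 hours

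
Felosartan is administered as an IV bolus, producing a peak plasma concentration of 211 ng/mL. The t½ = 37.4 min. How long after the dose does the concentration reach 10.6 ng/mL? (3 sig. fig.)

161 minutes

k = ln 2 / 37.4 = 0.01853 min⁻¹
C(t) = C₀ e^(−kt)  ⇒  t = ln(C₀/C) / k
t = ln(211/10.6) / 0.01853 = 2.991 / 0.01853 ≈ 161 minutes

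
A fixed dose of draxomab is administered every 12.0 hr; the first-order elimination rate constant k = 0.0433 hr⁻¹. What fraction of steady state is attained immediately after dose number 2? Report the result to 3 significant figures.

0.646

f_n = 1 − e^(−nkτ) = 1 − e^(−2 × 0.04330 × 12.0) = 1 − e^(−1.039) = 1 − 0.3537 ≈ 0.646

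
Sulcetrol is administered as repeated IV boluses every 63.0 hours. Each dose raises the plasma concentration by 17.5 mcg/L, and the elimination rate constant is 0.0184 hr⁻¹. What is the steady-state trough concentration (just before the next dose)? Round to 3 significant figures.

Fraction remaining after one interval: e^(−kτ) = e^(−0.01840 × 63.0) = 0.3137
R = 1 / (1 − 0.3137) = 1.457
Css,max = 17.5 × 1.457 = 25.50 mcg/L
Css,min = Css,max × e^(−kτ) = 25.50 × 0.3137 ≈ 8.00 mcg/L

8.00 mcg/L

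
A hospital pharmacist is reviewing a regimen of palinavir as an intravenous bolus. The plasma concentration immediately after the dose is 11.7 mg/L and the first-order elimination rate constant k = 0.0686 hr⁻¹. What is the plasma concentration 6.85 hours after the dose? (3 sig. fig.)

C(t) = C₀ e^(−kt) = 11.7 × e^(−0.06860 × 6.85) = 11.7 × e^(−0.4699) = 11.7 × 0.6251 ≈ 7.31 mg/L

7.31 mg/L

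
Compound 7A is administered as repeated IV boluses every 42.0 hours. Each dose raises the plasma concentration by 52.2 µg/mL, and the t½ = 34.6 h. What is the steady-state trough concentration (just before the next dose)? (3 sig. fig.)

k = ln 2 / 34.6 = 0.02003 h⁻¹
Fraction remaining after one interval: e^(−kτ) = e^(−0.02003 × 42.0) = 0.4311
R = 1 / (1 − 0.4311) = 1.758
Css,max = 52.2 × 1.758 = 91.76 µg/mL
Css,min = Css,max × e^(−kτ) = 91.76 × 0.4311 ≈ 39.6 µg/mL

39.6 µg/mL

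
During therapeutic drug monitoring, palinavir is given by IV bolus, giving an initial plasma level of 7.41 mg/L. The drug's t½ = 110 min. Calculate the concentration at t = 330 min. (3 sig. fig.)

k = ln 2 / 110 = 0.006301 min⁻¹
330 min is 3.000 half-lives, so C = 7.41 × (1/2)^3.000 = 7.41 × 0.1250 ≈ 0.926 mg/L

0.926 mg/L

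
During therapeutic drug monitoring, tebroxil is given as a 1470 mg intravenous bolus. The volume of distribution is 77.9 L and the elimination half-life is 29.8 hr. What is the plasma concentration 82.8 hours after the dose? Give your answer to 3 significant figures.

C₀ = dose / V = 1470 / 77.9 = 18.87 µg/mL
k = ln 2 / 29.8 = 0.02326 hr⁻¹
C(t) = C₀ e^(−kt) = 18.87 × e^(−0.02326 × 82.8) = 18.87 × e^(−1.926) = 18.87 × 0.1457 ≈ 2.75 µg/mL

2.75 µg/mL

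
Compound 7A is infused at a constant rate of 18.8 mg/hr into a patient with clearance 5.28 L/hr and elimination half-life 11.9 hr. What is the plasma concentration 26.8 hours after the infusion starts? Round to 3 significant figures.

2.81 mg/L

Css = rate / CL = 18.8 / 5.28 = 3.561 mg/L
k = ln 2 / 11.9 = 0.05825 hr⁻¹
C(t) = Css (1 − e^(−kt)) = 3.561 × (1 − e^(−1.561)) = 3.561 × 0.7901 ≈ 2.81 mg/L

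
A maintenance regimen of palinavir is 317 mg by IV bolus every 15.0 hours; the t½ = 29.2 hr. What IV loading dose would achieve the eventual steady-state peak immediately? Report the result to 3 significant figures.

k = ln 2 / 29.2 = 0.02374 hr⁻¹
Accumulation ratio R = 1 / (1 − e^(−kτ)) = 1 / (1 − e^(−0.02374×15.0)) = 1 / (1 − 0.7004) = 3.338
Loading dose = maintenance dose × R = 317 × 3.338 ≈ 1060 mg

1060 mg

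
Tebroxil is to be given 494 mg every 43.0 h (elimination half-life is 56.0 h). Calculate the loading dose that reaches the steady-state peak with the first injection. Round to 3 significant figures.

1200 mg

k = ln 2 / 56.0 = 0.01238 h⁻¹
Accumulation ratio R = 1 / (1 − e^(−kτ)) = 1 / (1 − e^(−0.01238×43.0)) = 1 / (1 − 0.5873) = 2.423
Loading dose = maintenance dose × R = 494 × 2.423 ≈ 1200 mg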